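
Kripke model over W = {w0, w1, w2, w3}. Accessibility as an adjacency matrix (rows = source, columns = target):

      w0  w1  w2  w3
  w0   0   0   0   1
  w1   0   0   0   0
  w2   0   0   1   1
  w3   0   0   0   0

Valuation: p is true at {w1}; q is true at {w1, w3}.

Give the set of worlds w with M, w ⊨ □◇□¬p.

{w1, w3}

w0: successors {w3}; ◇□¬p there: w3:F. ✗
w1: no successors, so □◇□¬p holds vacuously. ✓
w2: successors {w2, w3}; ◇□¬p there: w2:T, w3:F. ✗
w3: no successors, so □◇□¬p holds vacuously. ✓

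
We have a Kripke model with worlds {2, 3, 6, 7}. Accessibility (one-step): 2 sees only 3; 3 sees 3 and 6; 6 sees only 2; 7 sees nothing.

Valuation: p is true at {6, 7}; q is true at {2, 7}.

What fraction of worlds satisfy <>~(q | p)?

1/2

2: successors {3}; ~(q | p) there: 3:T. ✓
3: successors {3, 6}; ~(q | p) there: 3:T, 6:F. ✓
6: successors {2}; ~(q | p) there: 2:F. ✗
7: no successors, so <>~(q | p) fails. ✗
That's 2 of 4 worlds, so 2/4 = 1/2.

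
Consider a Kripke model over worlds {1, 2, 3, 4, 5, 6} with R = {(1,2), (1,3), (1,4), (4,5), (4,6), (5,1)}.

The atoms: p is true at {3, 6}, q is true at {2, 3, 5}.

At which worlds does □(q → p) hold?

{2, 3, 5, 6}

1: successors {2, 3, 4}; q → p there: 2:F, 3:T, 4:T. ✗
2: no successors, so □(q → p) holds vacuously. ✓
3: no successors, so □(q → p) holds vacuously. ✓
4: successors {5, 6}; q → p there: 5:F, 6:T. ✗
5: successors {1}; q → p there: 1:T. ✓
6: no successors, so □(q → p) holds vacuously. ✓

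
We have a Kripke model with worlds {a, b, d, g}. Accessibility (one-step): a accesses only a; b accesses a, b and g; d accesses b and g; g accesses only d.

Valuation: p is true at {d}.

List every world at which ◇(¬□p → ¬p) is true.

{a, b, d}

a: successors {a}; ¬□p → ¬p there: a:T. ✓
b: successors {a, b, g}; ¬□p → ¬p there: a:T, b:T, g:T. ✓
d: successors {b, g}; ¬□p → ¬p there: b:T, g:T. ✓
g: successors {d}; ¬□p → ¬p there: d:F. ✗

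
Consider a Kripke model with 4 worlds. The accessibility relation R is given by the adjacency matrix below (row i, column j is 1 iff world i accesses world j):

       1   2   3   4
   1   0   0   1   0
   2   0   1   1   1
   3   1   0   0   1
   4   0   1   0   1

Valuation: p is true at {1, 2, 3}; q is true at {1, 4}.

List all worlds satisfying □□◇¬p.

1: successors {3}; □◇¬p there: 3:F. ✗
2: successors {2, 3, 4}; □◇¬p there: 2:T, 3:F, 4:T. ✗
3: successors {1, 4}; □◇¬p there: 1:T, 4:T. ✓
4: successors {2, 4}; □◇¬p there: 2:T, 4:T. ✓

{3, 4}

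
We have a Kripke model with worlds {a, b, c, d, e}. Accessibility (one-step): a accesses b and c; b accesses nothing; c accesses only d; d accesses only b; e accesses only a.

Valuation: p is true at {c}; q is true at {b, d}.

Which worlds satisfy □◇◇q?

{b, e}

a: successors {b, c}; ◇◇q there: b:F, c:T. ✗
b: no successors, so □◇◇q holds vacuously. ✓
c: successors {d}; ◇◇q there: d:F. ✗
d: successors {b}; ◇◇q there: b:F. ✗
e: successors {a}; ◇◇q there: a:T. ✓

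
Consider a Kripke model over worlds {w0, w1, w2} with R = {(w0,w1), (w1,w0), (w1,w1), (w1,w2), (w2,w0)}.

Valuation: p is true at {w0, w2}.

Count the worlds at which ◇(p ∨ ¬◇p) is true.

w0: successors {w1}; p ∨ ¬◇p there: w1:F. ✗
w1: successors {w0, w1, w2}; p ∨ ¬◇p there: w0:T, w1:F, w2:T. ✓
w2: successors {w0}; p ∨ ¬◇p there: w0:T. ✓
Satisfying worlds: {w1, w2}.

2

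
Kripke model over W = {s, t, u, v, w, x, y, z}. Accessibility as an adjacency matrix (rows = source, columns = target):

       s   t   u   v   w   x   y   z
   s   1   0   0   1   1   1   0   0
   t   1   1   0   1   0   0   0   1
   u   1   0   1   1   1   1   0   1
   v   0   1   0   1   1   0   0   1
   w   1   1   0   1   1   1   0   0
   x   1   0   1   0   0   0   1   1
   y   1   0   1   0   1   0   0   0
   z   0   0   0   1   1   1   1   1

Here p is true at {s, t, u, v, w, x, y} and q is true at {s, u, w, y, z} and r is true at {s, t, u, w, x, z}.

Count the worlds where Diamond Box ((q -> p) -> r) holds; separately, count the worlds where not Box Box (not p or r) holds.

For Diamond Box ((q -> p) -> r):
s: successors {s, v, w, x}; Box ((q -> p) -> r) there: s:F, v:F, w:F, x:F. ✗
t: successors {s, t, v, z}; Box ((q -> p) -> r) there: s:F, t:F, v:F, z:F. ✗
u: successors {s, u, v, w, x, z}; Box ((q -> p) -> r) there: s:F, u:F, v:F, w:F, x:F, z:F. ✗
v: successors {t, v, w, z}; Box ((q -> p) -> r) there: t:F, v:F, w:F, z:F. ✗
w: successors {s, t, v, w, x}; Box ((q -> p) -> r) there: s:F, t:F, v:F, w:F, x:F. ✗
x: successors {s, u, y, z}; Box ((q -> p) -> r) there: s:F, u:F, y:T, z:F. ✓
y: successors {s, u, w}; Box ((q -> p) -> r) there: s:F, u:F, w:F. ✗
z: successors {v, w, x, y, z}; Box ((q -> p) -> r) there: v:F, w:F, x:F, y:T, z:F. ✓
— 2 worlds.
For not Box Box (not p or r):
s: Box Box (not p or r) is F. ✓
t: Box Box (not p or r) is F. ✓
u: Box Box (not p or r) is F. ✓
v: Box Box (not p or r) is F. ✓
w: Box Box (not p or r) is F. ✓
x: Box Box (not p or r) is F. ✓
y: Box Box (not p or r) is F. ✓
z: Box Box (not p or r) is F. ✓
— 8 worlds.

2 and 8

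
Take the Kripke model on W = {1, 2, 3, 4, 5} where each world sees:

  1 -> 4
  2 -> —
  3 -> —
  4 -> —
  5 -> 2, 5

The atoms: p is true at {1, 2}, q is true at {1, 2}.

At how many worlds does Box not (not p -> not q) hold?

3

1: successors {4}; not (not p -> not q) there: 4:F. ✗
2: no successors, so Box not (not p -> not q) holds vacuously. ✓
3: no successors, so Box not (not p -> not q) holds vacuously. ✓
4: no successors, so Box not (not p -> not q) holds vacuously. ✓
5: successors {2, 5}; not (not p -> not q) there: 2:F, 5:F. ✗
Satisfying worlds: {2, 3, 4}.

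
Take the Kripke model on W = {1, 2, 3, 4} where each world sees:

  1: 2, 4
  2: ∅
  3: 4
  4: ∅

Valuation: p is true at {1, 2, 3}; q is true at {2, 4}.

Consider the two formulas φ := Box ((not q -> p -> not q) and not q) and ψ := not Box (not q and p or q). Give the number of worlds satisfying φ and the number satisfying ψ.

2 and 0

For Box ((not q -> p -> not q) and not q):
1: successors {2, 4}; (not q -> p -> not q) and not q there: 2:F, 4:F. ✗
2: no successors, so Box ((not q -> p -> not q) and not q) holds vacuously. ✓
3: successors {4}; (not q -> p -> not q) and not q there: 4:F. ✗
4: no successors, so Box ((not q -> p -> not q) and not q) holds vacuously. ✓
— 2 worlds.
For not Box (not q and p or q):
1: Box (not q and p or q) is T. ✗
2: Box (not q and p or q) is T. ✗
3: Box (not q and p or q) is T. ✗
4: Box (not q and p or q) is T. ✗
— 0 worlds.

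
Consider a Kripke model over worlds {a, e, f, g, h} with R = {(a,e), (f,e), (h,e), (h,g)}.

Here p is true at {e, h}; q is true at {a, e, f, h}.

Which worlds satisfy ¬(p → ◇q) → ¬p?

{a, f, g, h}

a: ¬(p → ◇q) is F, ¬p is T. ✓
e: ¬(p → ◇q) is T, ¬p is F. ✗
f: ¬(p → ◇q) is F, ¬p is T. ✓
g: ¬(p → ◇q) is F, ¬p is T. ✓
h: ¬(p → ◇q) is F, ¬p is F. ✓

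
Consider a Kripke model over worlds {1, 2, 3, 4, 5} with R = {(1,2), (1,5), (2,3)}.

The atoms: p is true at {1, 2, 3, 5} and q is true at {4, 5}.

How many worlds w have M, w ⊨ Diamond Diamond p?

1

1: successors {2, 5}; Diamond p there: 2:T, 5:F. ✓
2: successors {3}; Diamond p there: 3:F. ✗
3: no successors, so Diamond Diamond p fails. ✗
4: no successors, so Diamond Diamond p fails. ✗
5: no successors, so Diamond Diamond p fails. ✗
Satisfying worlds: {1}.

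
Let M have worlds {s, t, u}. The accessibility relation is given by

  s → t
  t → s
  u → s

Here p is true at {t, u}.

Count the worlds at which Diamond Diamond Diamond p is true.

s: successors {t}; Diamond Diamond p there: t:T. ✓
t: successors {s}; Diamond Diamond p there: s:F. ✗
u: successors {s}; Diamond Diamond p there: s:F. ✗
Satisfying worlds: {s}.

1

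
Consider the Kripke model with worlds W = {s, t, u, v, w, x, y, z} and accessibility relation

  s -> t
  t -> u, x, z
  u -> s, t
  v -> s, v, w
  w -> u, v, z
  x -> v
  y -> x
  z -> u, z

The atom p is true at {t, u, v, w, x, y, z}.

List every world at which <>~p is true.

s: successors {t}; ~p there: t:F. ✗
t: successors {u, x, z}; ~p there: u:F, x:F, z:F. ✗
u: successors {s, t}; ~p there: s:T, t:F. ✓
v: successors {s, v, w}; ~p there: s:T, v:F, w:F. ✓
w: successors {u, v, z}; ~p there: u:F, v:F, z:F. ✗
x: successors {v}; ~p there: v:F. ✗
y: successors {x}; ~p there: x:F. ✗
z: successors {u, z}; ~p there: u:F, z:F. ✗

{u, v}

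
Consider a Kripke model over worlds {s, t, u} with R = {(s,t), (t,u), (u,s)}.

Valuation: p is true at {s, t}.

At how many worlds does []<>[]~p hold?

1

s: successors {t}; <>[]~p there: t:F. ✗
t: successors {u}; <>[]~p there: u:F. ✗
u: successors {s}; <>[]~p there: s:T. ✓
Satisfying worlds: {u}.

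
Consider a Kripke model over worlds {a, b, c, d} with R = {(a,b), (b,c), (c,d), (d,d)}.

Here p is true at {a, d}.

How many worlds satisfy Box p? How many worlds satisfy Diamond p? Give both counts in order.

For Box p:
a: successors {b}; p there: b:F. ✗
b: successors {c}; p there: c:F. ✗
c: successors {d}; p there: d:T. ✓
d: successors {d}; p there: d:T. ✓
— 2 worlds.
For Diamond p:
a: successors {b}; p there: b:F. ✗
b: successors {c}; p there: c:F. ✗
c: successors {d}; p there: d:T. ✓
d: successors {d}; p there: d:T. ✓
— 2 worlds.

2 and 2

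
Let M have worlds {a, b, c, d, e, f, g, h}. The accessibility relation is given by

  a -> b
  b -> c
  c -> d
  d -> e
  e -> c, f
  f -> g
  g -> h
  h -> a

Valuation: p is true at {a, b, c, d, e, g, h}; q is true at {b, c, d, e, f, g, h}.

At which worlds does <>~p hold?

a: successors {b}; ~p there: b:F. ✗
b: successors {c}; ~p there: c:F. ✗
c: successors {d}; ~p there: d:F. ✗
d: successors {e}; ~p there: e:F. ✗
e: successors {c, f}; ~p there: c:F, f:T. ✓
f: successors {g}; ~p there: g:F. ✗
g: successors {h}; ~p there: h:F. ✗
h: successors {a}; ~p there: a:F. ✗

{e}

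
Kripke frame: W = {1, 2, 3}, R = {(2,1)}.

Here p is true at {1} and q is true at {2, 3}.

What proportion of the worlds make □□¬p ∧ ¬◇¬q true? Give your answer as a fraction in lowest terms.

1: □□¬p is T, ¬◇¬q is T. ✓
2: □□¬p is T, ¬◇¬q is F. ✗
3: □□¬p is T, ¬◇¬q is T. ✓
That's 2 of 3 worlds, so 2/3.

2/3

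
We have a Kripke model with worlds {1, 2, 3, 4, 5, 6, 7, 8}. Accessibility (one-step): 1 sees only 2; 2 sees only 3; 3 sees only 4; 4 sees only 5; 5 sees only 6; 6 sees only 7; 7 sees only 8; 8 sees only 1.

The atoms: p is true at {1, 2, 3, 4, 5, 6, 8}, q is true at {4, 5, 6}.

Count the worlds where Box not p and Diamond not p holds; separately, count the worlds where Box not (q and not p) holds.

For Box not p and Diamond not p:
1: Box not p is F, Diamond not p is F. ✗
2: Box not p is F, Diamond not p is F. ✗
3: Box not p is F, Diamond not p is F. ✗
4: Box not p is F, Diamond not p is F. ✗
5: Box not p is F, Diamond not p is F. ✗
6: Box not p is T, Diamond not p is T. ✓
7: Box not p is F, Diamond not p is F. ✗
8: Box not p is F, Diamond not p is F. ✗
— 1 world.
For Box not (q and not p):
1: successors {2}; not (q and not p) there: 2:T. ✓
2: successors {3}; not (q and not p) there: 3:T. ✓
3: successors {4}; not (q and not p) there: 4:T. ✓
4: successors {5}; not (q and not p) there: 5:T. ✓
5: successors {6}; not (q and not p) there: 6:T. ✓
6: successors {7}; not (q and not p) there: 7:T. ✓
7: successors {8}; not (q and not p) there: 8:T. ✓
8: successors {1}; not (q and not p) there: 1:T. ✓
— 8 worlds.

1 and 8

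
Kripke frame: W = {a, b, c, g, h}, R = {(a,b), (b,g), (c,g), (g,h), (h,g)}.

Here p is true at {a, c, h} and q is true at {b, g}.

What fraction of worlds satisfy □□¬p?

a: successors {b}; □¬p there: b:T. ✓
b: successors {g}; □¬p there: g:F. ✗
c: successors {g}; □¬p there: g:F. ✗
g: successors {h}; □¬p there: h:T. ✓
h: successors {g}; □¬p there: g:F. ✗
That's 2 of 5 worlds, so 2/5.

2/5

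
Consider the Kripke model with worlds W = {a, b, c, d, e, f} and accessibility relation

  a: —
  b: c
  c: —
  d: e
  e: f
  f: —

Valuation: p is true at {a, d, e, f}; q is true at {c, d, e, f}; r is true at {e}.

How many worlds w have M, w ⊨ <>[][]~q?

3

a: no successors, so <>[][]~q fails. ✗
b: successors {c}; [][]~q there: c:T. ✓
c: no successors, so <>[][]~q fails. ✗
d: successors {e}; [][]~q there: e:T. ✓
e: successors {f}; [][]~q there: f:T. ✓
f: no successors, so <>[][]~q fails. ✗
Satisfying worlds: {b, d, e}.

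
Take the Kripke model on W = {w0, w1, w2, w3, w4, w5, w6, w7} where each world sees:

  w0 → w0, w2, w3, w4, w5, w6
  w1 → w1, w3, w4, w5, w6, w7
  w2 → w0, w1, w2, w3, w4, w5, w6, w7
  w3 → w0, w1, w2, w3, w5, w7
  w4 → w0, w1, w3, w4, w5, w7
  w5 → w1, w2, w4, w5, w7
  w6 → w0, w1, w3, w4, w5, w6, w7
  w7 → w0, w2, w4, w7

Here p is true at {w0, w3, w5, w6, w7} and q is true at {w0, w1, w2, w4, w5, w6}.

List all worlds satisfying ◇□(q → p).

w0: successors {w0, w2, w3, w4, w5, w6}; □(q → p) there: w0:F, w2:F, w3:F, w4:F, w5:F, w6:F. ✗
w1: successors {w1, w3, w4, w5, w6, w7}; □(q → p) there: w1:F, w3:F, w4:F, w5:F, w6:F, w7:F. ✗
w2: successors {w0, w1, w2, w3, w4, w5, w6, w7}; □(q → p) there: w0:F, w1:F, w2:F, w3:F, w4:F, w5:F, w6:F, w7:F. ✗
w3: successors {w0, w1, w2, w3, w5, w7}; □(q → p) there: w0:F, w1:F, w2:F, w3:F, w5:F, w7:F. ✗
w4: successors {w0, w1, w3, w4, w5, w7}; □(q → p) there: w0:F, w1:F, w3:F, w4:F, w5:F, w7:F. ✗
w5: successors {w1, w2, w4, w5, w7}; □(q → p) there: w1:F, w2:F, w4:F, w5:F, w7:F. ✗
w6: successors {w0, w1, w3, w4, w5, w6, w7}; □(q → p) there: w0:F, w1:F, w3:F, w4:F, w5:F, w6:F, w7:F. ✗
w7: successors {w0, w2, w4, w7}; □(q → p) there: w0:F, w2:F, w4:F, w7:F. ✗

∅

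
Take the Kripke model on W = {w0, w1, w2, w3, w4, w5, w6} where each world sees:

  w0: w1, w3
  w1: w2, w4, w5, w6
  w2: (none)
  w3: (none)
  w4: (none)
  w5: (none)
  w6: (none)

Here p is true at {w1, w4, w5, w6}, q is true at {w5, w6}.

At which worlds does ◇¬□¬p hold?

w0: successors {w1, w3}; ¬□¬p there: w1:T, w3:F. ✓
w1: successors {w2, w4, w5, w6}; ¬□¬p there: w2:F, w4:F, w5:F, w6:F. ✗
w2: no successors, so ◇¬□¬p fails. ✗
w3: no successors, so ◇¬□¬p fails. ✗
w4: no successors, so ◇¬□¬p fails. ✗
w5: no successors, so ◇¬□¬p fails. ✗
w6: no successors, so ◇¬□¬p fails. ✗

{w0}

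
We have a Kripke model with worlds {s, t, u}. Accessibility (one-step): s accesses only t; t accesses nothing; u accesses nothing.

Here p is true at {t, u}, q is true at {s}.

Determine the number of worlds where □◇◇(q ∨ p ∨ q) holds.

2

s: successors {t}; ◇◇(q ∨ p ∨ q) there: t:F. ✗
t: no successors, so □◇◇(q ∨ p ∨ q) holds vacuously. ✓
u: no successors, so □◇◇(q ∨ p ∨ q) holds vacuously. ✓
Satisfying worlds: {t, u}.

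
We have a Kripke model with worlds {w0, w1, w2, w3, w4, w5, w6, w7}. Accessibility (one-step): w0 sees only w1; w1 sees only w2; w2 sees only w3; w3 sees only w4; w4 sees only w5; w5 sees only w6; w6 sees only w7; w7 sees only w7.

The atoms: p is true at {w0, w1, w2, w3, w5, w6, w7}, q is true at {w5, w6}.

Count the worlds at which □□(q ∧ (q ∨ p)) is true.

2

w0: successors {w1}; □(q ∧ (q ∨ p)) there: w1:F. ✗
w1: successors {w2}; □(q ∧ (q ∨ p)) there: w2:F. ✗
w2: successors {w3}; □(q ∧ (q ∨ p)) there: w3:F. ✗
w3: successors {w4}; □(q ∧ (q ∨ p)) there: w4:T. ✓
w4: successors {w5}; □(q ∧ (q ∨ p)) there: w5:T. ✓
w5: successors {w6}; □(q ∧ (q ∨ p)) there: w6:F. ✗
w6: successors {w7}; □(q ∧ (q ∨ p)) there: w7:F. ✗
w7: successors {w7}; □(q ∧ (q ∨ p)) there: w7:F. ✗
Satisfying worlds: {w3, w4}.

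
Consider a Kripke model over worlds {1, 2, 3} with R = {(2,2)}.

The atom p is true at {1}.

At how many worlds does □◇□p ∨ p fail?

1

1: □◇□p is T, p is T. ✓
2: □◇□p is F, p is F. ✗
3: □◇□p is T, p is F. ✓
Satisfying worlds: {1, 3}.
So □◇□p ∨ p fails at the other 1 world.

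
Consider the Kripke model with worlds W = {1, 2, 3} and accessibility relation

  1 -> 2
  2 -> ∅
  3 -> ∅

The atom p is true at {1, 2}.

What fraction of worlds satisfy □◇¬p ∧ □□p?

1: □◇¬p is F, □□p is T. ✗
2: □◇¬p is T, □□p is T. ✓
3: □◇¬p is T, □□p is T. ✓
That's 2 of 3 worlds, so 2/3.

2/3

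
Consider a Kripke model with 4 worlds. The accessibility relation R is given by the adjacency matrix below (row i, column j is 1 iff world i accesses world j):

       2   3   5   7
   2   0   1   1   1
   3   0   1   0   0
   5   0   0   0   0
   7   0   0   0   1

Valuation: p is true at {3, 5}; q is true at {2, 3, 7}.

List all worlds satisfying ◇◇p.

2: successors {3, 5, 7}; ◇p there: 3:T, 5:F, 7:F. ✓
3: successors {3}; ◇p there: 3:T. ✓
5: no successors, so ◇◇p fails. ✗
7: successors {7}; ◇p there: 7:F. ✗

{2, 3}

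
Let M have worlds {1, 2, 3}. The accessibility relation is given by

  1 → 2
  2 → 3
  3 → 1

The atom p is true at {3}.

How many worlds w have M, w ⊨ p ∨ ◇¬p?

2

1: p is F, ◇¬p is T. ✓
2: p is F, ◇¬p is F. ✗
3: p is T, ◇¬p is T. ✓
Satisfying worlds: {1, 3}.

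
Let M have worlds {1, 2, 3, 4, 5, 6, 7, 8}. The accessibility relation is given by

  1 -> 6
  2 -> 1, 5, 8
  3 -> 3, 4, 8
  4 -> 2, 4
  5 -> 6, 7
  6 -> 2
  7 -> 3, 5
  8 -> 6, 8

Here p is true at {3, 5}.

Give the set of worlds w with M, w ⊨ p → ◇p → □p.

{1, 2, 4, 5, 6, 7, 8}

1: p is F, ◇p → □p is T. ✓
2: p is F, ◇p → □p is F. ✓
3: p is T, ◇p → □p is F. ✗
4: p is F, ◇p → □p is T. ✓
5: p is T, ◇p → □p is T. ✓
6: p is F, ◇p → □p is T. ✓
7: p is F, ◇p → □p is T. ✓
8: p is F, ◇p → □p is T. ✓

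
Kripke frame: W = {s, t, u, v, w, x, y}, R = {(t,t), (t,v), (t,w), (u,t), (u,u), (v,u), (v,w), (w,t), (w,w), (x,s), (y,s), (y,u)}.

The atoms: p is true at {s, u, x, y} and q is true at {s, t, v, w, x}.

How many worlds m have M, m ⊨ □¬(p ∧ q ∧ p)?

5

s: no successors, so □¬(p ∧ q ∧ p) holds vacuously. ✓
t: successors {t, v, w}; ¬(p ∧ q ∧ p) there: t:T, v:T, w:T. ✓
u: successors {t, u}; ¬(p ∧ q ∧ p) there: t:T, u:T. ✓
v: successors {u, w}; ¬(p ∧ q ∧ p) there: u:T, w:T. ✓
w: successors {t, w}; ¬(p ∧ q ∧ p) there: t:T, w:T. ✓
x: successors {s}; ¬(p ∧ q ∧ p) there: s:F. ✗
y: successors {s, u}; ¬(p ∧ q ∧ p) there: s:F, u:T. ✗
Satisfying worlds: {s, t, u, v, w}.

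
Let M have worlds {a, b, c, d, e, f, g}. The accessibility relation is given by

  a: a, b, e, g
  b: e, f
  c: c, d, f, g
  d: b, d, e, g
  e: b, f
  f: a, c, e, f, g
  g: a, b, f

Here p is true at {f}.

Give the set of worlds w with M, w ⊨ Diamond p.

a: successors {a, b, e, g}; p there: a:F, b:F, e:F, g:F. ✗
b: successors {e, f}; p there: e:F, f:T. ✓
c: successors {c, d, f, g}; p there: c:F, d:F, f:T, g:F. ✓
d: successors {b, d, e, g}; p there: b:F, d:F, e:F, g:F. ✗
e: successors {b, f}; p there: b:F, f:T. ✓
f: successors {a, c, e, f, g}; p there: a:F, c:F, e:F, f:T, g:F. ✓
g: successors {a, b, f}; p there: a:F, b:F, f:T. ✓

{b, c, e, f, g}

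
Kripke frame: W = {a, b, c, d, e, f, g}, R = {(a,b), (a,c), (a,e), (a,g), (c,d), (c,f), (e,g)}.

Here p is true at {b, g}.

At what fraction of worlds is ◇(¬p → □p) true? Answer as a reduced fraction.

a: successors {b, c, e, g}; ¬p → □p there: b:T, c:F, e:T, g:T. ✓
b: no successors, so ◇(¬p → □p) fails. ✗
c: successors {d, f}; ¬p → □p there: d:T, f:T. ✓
d: no successors, so ◇(¬p → □p) fails. ✗
e: successors {g}; ¬p → □p there: g:T. ✓
f: no successors, so ◇(¬p → □p) fails. ✗
g: no successors, so ◇(¬p → □p) fails. ✗
That's 3 of 7 worlds, so 3/7.

3/7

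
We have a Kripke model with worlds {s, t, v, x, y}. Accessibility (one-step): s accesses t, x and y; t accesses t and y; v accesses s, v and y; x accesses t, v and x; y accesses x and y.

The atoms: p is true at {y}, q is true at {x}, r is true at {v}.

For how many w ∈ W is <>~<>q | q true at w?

4

s: <>~<>q is T, q is F. ✓
t: <>~<>q is T, q is F. ✓
v: <>~<>q is T, q is F. ✓
x: <>~<>q is T, q is T. ✓
y: <>~<>q is F, q is F. ✗
Satisfying worlds: {s, t, v, x}.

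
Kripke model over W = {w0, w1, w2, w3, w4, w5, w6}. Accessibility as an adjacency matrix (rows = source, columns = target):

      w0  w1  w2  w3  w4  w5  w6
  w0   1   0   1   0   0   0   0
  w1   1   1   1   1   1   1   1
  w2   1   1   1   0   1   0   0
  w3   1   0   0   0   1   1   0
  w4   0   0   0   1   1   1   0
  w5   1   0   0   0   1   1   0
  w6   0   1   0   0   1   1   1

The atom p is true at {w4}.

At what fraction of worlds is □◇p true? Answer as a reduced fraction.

w0: successors {w0, w2}; ◇p there: w0:F, w2:T. ✗
w1: successors {w0, w1, w2, w3, w4, w5, w6}; ◇p there: w0:F, w1:T, w2:T, w3:T, w4:T, w5:T, w6:T. ✗
w2: successors {w0, w1, w2, w4}; ◇p there: w0:F, w1:T, w2:T, w4:T. ✗
w3: successors {w0, w4, w5}; ◇p there: w0:F, w4:T, w5:T. ✗
w4: successors {w3, w4, w5}; ◇p there: w3:T, w4:T, w5:T. ✓
w5: successors {w0, w4, w5}; ◇p there: w0:F, w4:T, w5:T. ✗
w6: successors {w1, w4, w5, w6}; ◇p there: w1:T, w4:T, w5:T, w6:T. ✓
That's 2 of 7 worlds, so 2/7.

2/7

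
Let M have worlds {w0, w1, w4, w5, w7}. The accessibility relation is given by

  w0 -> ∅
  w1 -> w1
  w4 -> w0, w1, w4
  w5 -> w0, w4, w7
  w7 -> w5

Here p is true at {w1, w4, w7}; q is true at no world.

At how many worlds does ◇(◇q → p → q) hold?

4

w0: no successors, so ◇(◇q → p → q) fails. ✗
w1: successors {w1}; ◇q → p → q there: w1:T. ✓
w4: successors {w0, w1, w4}; ◇q → p → q there: w0:T, w1:T, w4:T. ✓
w5: successors {w0, w4, w7}; ◇q → p → q there: w0:T, w4:T, w7:T. ✓
w7: successors {w5}; ◇q → p → q there: w5:T. ✓
Satisfying worlds: {w1, w4, w5, w7}.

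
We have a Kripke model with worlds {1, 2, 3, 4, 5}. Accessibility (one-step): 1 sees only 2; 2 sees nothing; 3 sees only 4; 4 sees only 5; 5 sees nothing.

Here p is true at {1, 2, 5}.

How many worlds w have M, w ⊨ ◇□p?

1: successors {2}; □p there: 2:T. ✓
2: no successors, so ◇□p fails. ✗
3: successors {4}; □p there: 4:T. ✓
4: successors {5}; □p there: 5:T. ✓
5: no successors, so ◇□p fails. ✗
Satisfying worlds: {1, 3, 4}.

3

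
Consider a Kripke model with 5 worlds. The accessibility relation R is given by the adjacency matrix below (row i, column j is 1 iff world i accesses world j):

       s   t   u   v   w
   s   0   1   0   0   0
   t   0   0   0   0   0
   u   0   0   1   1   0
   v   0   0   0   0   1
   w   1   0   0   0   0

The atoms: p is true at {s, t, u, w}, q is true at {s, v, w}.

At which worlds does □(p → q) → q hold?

s: □(p → q) is F, q is T. ✓
t: □(p → q) is T, q is F. ✗
u: □(p → q) is F, q is F. ✓
v: □(p → q) is T, q is T. ✓
w: □(p → q) is T, q is T. ✓

{s, u, v, w}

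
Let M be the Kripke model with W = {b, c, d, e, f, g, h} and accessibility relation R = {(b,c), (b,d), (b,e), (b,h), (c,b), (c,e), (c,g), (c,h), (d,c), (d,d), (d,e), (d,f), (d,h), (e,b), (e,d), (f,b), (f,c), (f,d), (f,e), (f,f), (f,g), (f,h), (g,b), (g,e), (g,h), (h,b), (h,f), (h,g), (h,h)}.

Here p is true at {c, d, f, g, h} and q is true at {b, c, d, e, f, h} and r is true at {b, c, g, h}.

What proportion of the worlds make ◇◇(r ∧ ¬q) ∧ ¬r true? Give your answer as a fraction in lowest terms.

b: ◇◇(r ∧ ¬q) is T, ¬r is F. ✗
c: ◇◇(r ∧ ¬q) is T, ¬r is F. ✗
d: ◇◇(r ∧ ¬q) is T, ¬r is T. ✓
e: ◇◇(r ∧ ¬q) is F, ¬r is T. ✗
f: ◇◇(r ∧ ¬q) is T, ¬r is T. ✓
g: ◇◇(r ∧ ¬q) is T, ¬r is F. ✗
h: ◇◇(r ∧ ¬q) is T, ¬r is F. ✗
That's 2 of 7 worlds, so 2/7.

2/7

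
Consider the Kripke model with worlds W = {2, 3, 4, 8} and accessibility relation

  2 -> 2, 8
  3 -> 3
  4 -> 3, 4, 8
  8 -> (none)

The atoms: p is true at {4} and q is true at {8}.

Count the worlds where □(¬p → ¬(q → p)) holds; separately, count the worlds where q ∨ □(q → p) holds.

For □(¬p → ¬(q → p)):
2: successors {2, 8}; ¬p → ¬(q → p) there: 2:F, 8:T. ✗
3: successors {3}; ¬p → ¬(q → p) there: 3:F. ✗
4: successors {3, 4, 8}; ¬p → ¬(q → p) there: 3:F, 4:T, 8:T. ✗
8: no successors, so □(¬p → ¬(q → p)) holds vacuously. ✓
— 1 world.
For q ∨ □(q → p):
2: q is F, □(q → p) is F. ✗
3: q is F, □(q → p) is T. ✓
4: q is F, □(q → p) is F. ✗
8: q is T, □(q → p) is T. ✓
— 2 worlds.

1 and 2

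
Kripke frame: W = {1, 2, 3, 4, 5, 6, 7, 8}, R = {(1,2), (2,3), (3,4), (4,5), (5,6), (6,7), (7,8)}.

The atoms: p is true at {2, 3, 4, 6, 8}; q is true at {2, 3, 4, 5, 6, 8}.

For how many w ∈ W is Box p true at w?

6

1: successors {2}; p there: 2:T. ✓
2: successors {3}; p there: 3:T. ✓
3: successors {4}; p there: 4:T. ✓
4: successors {5}; p there: 5:F. ✗
5: successors {6}; p there: 6:T. ✓
6: successors {7}; p there: 7:F. ✗
7: successors {8}; p there: 8:T. ✓
8: no successors, so Box p holds vacuously. ✓
Satisfying worlds: {1, 2, 3, 5, 7, 8}.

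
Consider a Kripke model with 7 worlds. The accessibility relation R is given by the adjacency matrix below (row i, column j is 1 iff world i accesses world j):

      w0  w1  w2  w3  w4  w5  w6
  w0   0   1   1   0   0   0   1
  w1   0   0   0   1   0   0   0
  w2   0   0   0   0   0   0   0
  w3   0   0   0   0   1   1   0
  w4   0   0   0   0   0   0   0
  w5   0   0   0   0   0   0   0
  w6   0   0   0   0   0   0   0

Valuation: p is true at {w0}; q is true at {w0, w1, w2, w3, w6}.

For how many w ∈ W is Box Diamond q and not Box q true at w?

0

w0: Box Diamond q is F, not Box q is F. ✗
w1: Box Diamond q is F, not Box q is F. ✗
w2: Box Diamond q is T, not Box q is F. ✗
w3: Box Diamond q is F, not Box q is T. ✗
w4: Box Diamond q is T, not Box q is F. ✗
w5: Box Diamond q is T, not Box q is F. ✗
w6: Box Diamond q is T, not Box q is F. ✗
Satisfying worlds: ∅.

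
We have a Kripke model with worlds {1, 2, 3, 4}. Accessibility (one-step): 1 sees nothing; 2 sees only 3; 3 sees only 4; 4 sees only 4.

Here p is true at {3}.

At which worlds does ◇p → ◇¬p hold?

{1, 3, 4}

1: ◇p is F, ◇¬p is F. ✓
2: ◇p is T, ◇¬p is F. ✗
3: ◇p is F, ◇¬p is T. ✓
4: ◇p is F, ◇¬p is T. ✓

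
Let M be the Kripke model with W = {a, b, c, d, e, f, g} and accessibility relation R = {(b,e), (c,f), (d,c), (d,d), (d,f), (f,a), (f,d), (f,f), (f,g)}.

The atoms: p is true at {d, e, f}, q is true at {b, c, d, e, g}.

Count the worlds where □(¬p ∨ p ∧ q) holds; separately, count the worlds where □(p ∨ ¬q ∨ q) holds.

For □(¬p ∨ p ∧ q):
a: no successors, so □(¬p ∨ p ∧ q) holds vacuously. ✓
b: successors {e}; ¬p ∨ p ∧ q there: e:T. ✓
c: successors {f}; ¬p ∨ p ∧ q there: f:F. ✗
d: successors {c, d, f}; ¬p ∨ p ∧ q there: c:T, d:T, f:F. ✗
e: no successors, so □(¬p ∨ p ∧ q) holds vacuously. ✓
f: successors {a, d, f, g}; ¬p ∨ p ∧ q there: a:T, d:T, f:F, g:T. ✗
g: no successors, so □(¬p ∨ p ∧ q) holds vacuously. ✓
— 4 worlds.
For □(p ∨ ¬q ∨ q):
a: no successors, so □(p ∨ ¬q ∨ q) holds vacuously. ✓
b: successors {e}; p ∨ ¬q ∨ q there: e:T. ✓
c: successors {f}; p ∨ ¬q ∨ q there: f:T. ✓
d: successors {c, d, f}; p ∨ ¬q ∨ q there: c:T, d:T, f:T. ✓
e: no successors, so □(p ∨ ¬q ∨ q) holds vacuously. ✓
f: successors {a, d, f, g}; p ∨ ¬q ∨ q there: a:T, d:T, f:T, g:T. ✓
g: no successors, so □(p ∨ ¬q ∨ q) holds vacuously. ✓
— 7 worlds.

4 and 7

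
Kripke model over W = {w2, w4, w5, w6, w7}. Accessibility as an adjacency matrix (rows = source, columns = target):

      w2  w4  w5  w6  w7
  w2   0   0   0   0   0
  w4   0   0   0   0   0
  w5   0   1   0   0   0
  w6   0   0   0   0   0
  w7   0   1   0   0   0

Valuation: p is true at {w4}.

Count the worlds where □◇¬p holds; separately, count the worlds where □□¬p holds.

For □◇¬p:
w2: no successors, so □◇¬p holds vacuously. ✓
w4: no successors, so □◇¬p holds vacuously. ✓
w5: successors {w4}; ◇¬p there: w4:F. ✗
w6: no successors, so □◇¬p holds vacuously. ✓
w7: successors {w4}; ◇¬p there: w4:F. ✗
— 3 worlds.
For □□¬p:
w2: no successors, so □□¬p holds vacuously. ✓
w4: no successors, so □□¬p holds vacuously. ✓
w5: successors {w4}; □¬p there: w4:T. ✓
w6: no successors, so □□¬p holds vacuously. ✓
w7: successors {w4}; □¬p there: w4:T. ✓
— 5 worlds.

3 and 5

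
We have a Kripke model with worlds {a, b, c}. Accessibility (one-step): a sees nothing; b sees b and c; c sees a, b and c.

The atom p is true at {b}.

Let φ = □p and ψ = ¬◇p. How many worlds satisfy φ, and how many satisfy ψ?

For □p:
a: no successors, so □p holds vacuously. ✓
b: successors {b, c}; p there: b:T, c:F. ✗
c: successors {a, b, c}; p there: a:F, b:T, c:F. ✗
— 1 world.
For ¬◇p:
a: ◇p is F. ✓
b: ◇p is T. ✗
c: ◇p is T. ✗
— 1 world.

1 and 1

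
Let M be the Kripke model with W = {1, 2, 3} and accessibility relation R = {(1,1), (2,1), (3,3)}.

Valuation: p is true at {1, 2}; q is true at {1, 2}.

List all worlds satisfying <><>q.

{1, 2}

1: successors {1}; <>q there: 1:T. ✓
2: successors {1}; <>q there: 1:T. ✓
3: successors {3}; <>q there: 3:F. ✗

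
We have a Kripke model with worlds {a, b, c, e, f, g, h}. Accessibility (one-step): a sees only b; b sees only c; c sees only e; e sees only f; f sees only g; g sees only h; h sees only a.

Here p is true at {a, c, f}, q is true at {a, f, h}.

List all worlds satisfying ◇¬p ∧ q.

{a, f}

a: ◇¬p is T, q is T. ✓
b: ◇¬p is F, q is F. ✗
c: ◇¬p is T, q is F. ✗
e: ◇¬p is F, q is F. ✗
f: ◇¬p is T, q is T. ✓
g: ◇¬p is T, q is F. ✗
h: ◇¬p is F, q is T. ✗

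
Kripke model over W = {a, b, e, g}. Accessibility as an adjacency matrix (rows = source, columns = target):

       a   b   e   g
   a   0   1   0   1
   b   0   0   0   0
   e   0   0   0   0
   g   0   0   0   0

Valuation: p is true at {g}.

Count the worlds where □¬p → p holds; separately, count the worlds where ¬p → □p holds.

2 and 3

For □¬p → p:
a: □¬p is F, p is F. ✓
b: □¬p is T, p is F. ✗
e: □¬p is T, p is F. ✗
g: □¬p is T, p is T. ✓
— 2 worlds.
For ¬p → □p:
a: ¬p is T, □p is F. ✗
b: ¬p is T, □p is T. ✓
e: ¬p is T, □p is T. ✓
g: ¬p is F, □p is T. ✓
— 3 worlds.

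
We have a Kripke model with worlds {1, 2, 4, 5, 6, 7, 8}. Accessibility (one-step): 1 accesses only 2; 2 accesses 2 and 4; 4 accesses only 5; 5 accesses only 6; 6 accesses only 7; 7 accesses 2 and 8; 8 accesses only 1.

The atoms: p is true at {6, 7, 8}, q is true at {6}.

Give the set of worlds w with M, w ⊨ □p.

{5, 6}

1: successors {2}; p there: 2:F. ✗
2: successors {2, 4}; p there: 2:F, 4:F. ✗
4: successors {5}; p there: 5:F. ✗
5: successors {6}; p there: 6:T. ✓
6: successors {7}; p there: 7:T. ✓
7: successors {2, 8}; p there: 2:F, 8:T. ✗
8: successors {1}; p there: 1:F. ✗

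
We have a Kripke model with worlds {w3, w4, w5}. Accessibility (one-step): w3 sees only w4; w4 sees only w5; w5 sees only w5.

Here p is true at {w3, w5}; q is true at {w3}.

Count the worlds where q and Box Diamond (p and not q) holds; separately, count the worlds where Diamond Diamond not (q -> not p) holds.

For q and Box Diamond (p and not q):
w3: q is T, Box Diamond (p and not q) is T. ✓
w4: q is F, Box Diamond (p and not q) is T. ✗
w5: q is F, Box Diamond (p and not q) is T. ✗
— 1 world.
For Diamond Diamond not (q -> not p):
w3: successors {w4}; Diamond not (q -> not p) there: w4:F. ✗
w4: successors {w5}; Diamond not (q -> not p) there: w5:F. ✗
w5: successors {w5}; Diamond not (q -> not p) there: w5:F. ✗
— 0 worlds.

1 and 0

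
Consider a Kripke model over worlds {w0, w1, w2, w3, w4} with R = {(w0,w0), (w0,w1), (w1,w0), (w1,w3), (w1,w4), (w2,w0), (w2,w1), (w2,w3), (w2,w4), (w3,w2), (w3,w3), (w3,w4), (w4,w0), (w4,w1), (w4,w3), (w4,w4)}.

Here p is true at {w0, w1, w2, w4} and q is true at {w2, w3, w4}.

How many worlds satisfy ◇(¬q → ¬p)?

4

w0: successors {w0, w1}; ¬q → ¬p there: w0:F, w1:F. ✗
w1: successors {w0, w3, w4}; ¬q → ¬p there: w0:F, w3:T, w4:T. ✓
w2: successors {w0, w1, w3, w4}; ¬q → ¬p there: w0:F, w1:F, w3:T, w4:T. ✓
w3: successors {w2, w3, w4}; ¬q → ¬p there: w2:T, w3:T, w4:T. ✓
w4: successors {w0, w1, w3, w4}; ¬q → ¬p there: w0:F, w1:F, w3:T, w4:T. ✓
Satisfying worlds: {w1, w2, w3, w4}.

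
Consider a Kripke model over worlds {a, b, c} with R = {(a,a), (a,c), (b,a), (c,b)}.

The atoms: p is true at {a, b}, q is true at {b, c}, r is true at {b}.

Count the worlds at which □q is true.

a: successors {a, c}; q there: a:F, c:T. ✗
b: successors {a}; q there: a:F. ✗
c: successors {b}; q there: b:T. ✓
Satisfying worlds: {c}.

1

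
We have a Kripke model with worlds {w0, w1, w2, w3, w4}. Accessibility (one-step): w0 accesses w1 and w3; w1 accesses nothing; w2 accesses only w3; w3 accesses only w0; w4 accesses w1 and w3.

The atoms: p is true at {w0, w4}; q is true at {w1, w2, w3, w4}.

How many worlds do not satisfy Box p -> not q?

2

w0: Box p is F, not q is T. ✓
w1: Box p is T, not q is F. ✗
w2: Box p is F, not q is F. ✓
w3: Box p is T, not q is F. ✗
w4: Box p is F, not q is F. ✓
Satisfying worlds: {w0, w2, w4}.
So Box p -> not q fails at the other 2 worlds.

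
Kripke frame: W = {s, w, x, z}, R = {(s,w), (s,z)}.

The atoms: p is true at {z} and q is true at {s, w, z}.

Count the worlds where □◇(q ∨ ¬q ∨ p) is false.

s: successors {w, z}; ◇(q ∨ ¬q ∨ p) there: w:F, z:F. ✗
w: no successors, so □◇(q ∨ ¬q ∨ p) holds vacuously. ✓
x: no successors, so □◇(q ∨ ¬q ∨ p) holds vacuously. ✓
z: no successors, so □◇(q ∨ ¬q ∨ p) holds vacuously. ✓
Satisfying worlds: {w, x, z}.
So □◇(q ∨ ¬q ∨ p) fails at the other 1 world.

1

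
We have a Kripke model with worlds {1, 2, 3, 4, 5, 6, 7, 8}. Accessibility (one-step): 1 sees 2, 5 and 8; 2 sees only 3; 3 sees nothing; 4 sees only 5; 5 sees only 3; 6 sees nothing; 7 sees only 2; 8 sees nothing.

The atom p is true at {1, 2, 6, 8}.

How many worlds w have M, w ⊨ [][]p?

5

1: successors {2, 5, 8}; []p there: 2:F, 5:F, 8:T. ✗
2: successors {3}; []p there: 3:T. ✓
3: no successors, so [][]p holds vacuously. ✓
4: successors {5}; []p there: 5:F. ✗
5: successors {3}; []p there: 3:T. ✓
6: no successors, so [][]p holds vacuously. ✓
7: successors {2}; []p there: 2:F. ✗
8: no successors, so [][]p holds vacuously. ✓
Satisfying worlds: {2, 3, 5, 6, 8}.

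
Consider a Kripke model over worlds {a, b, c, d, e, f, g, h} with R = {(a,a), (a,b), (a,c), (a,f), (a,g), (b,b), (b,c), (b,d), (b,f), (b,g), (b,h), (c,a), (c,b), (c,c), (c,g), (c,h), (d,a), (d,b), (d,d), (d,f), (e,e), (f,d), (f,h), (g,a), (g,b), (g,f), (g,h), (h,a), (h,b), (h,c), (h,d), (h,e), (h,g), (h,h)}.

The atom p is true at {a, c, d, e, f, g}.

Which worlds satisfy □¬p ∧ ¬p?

a: □¬p is F, ¬p is F. ✗
b: □¬p is F, ¬p is T. ✗
c: □¬p is F, ¬p is F. ✗
d: □¬p is F, ¬p is F. ✗
e: □¬p is F, ¬p is F. ✗
f: □¬p is F, ¬p is F. ✗
g: □¬p is F, ¬p is F. ✗
h: □¬p is F, ¬p is T. ✗

∅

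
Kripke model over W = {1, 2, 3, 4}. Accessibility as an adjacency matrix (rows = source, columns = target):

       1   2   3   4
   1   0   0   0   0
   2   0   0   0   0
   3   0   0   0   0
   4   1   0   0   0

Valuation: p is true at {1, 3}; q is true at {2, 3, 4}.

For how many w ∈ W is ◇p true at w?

1

1: no successors, so ◇p fails. ✗
2: no successors, so ◇p fails. ✗
3: no successors, so ◇p fails. ✗
4: successors {1}; p there: 1:T. ✓
Satisfying worlds: {4}.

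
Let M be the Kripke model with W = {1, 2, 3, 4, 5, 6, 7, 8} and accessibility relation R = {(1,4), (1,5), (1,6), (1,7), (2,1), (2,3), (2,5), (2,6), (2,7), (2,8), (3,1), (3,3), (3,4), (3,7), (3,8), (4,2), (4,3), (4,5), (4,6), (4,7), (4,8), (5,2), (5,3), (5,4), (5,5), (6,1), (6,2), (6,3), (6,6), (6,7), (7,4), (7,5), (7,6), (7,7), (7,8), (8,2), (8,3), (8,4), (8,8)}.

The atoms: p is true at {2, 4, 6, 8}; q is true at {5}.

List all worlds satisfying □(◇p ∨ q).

1: successors {4, 5, 6, 7}; ◇p ∨ q there: 4:T, 5:T, 6:T, 7:T. ✓
2: successors {1, 3, 5, 6, 7, 8}; ◇p ∨ q there: 1:T, 3:T, 5:T, 6:T, 7:T, 8:T. ✓
3: successors {1, 3, 4, 7, 8}; ◇p ∨ q there: 1:T, 3:T, 4:T, 7:T, 8:T. ✓
4: successors {2, 3, 5, 6, 7, 8}; ◇p ∨ q there: 2:T, 3:T, 5:T, 6:T, 7:T, 8:T. ✓
5: successors {2, 3, 4, 5}; ◇p ∨ q there: 2:T, 3:T, 4:T, 5:T. ✓
6: successors {1, 2, 3, 6, 7}; ◇p ∨ q there: 1:T, 2:T, 3:T, 6:T, 7:T. ✓
7: successors {4, 5, 6, 7, 8}; ◇p ∨ q there: 4:T, 5:T, 6:T, 7:T, 8:T. ✓
8: successors {2, 3, 4, 8}; ◇p ∨ q there: 2:T, 3:T, 4:T, 8:T. ✓

{1, 2, 3, 4, 5, 6, 7, 8}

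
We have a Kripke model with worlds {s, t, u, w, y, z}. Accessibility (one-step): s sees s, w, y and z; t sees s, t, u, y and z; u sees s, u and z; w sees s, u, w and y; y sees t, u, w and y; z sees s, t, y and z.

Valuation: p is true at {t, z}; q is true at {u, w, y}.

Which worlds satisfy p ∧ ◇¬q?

s: p is F, ◇¬q is T. ✗
t: p is T, ◇¬q is T. ✓
u: p is F, ◇¬q is T. ✗
w: p is F, ◇¬q is T. ✗
y: p is F, ◇¬q is T. ✗
z: p is T, ◇¬q is T. ✓

{t, z}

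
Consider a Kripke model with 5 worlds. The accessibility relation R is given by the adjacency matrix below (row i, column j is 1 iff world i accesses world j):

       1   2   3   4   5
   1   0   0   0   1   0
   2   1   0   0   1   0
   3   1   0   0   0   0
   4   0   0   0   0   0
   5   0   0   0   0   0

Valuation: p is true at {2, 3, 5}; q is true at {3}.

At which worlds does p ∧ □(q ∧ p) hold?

{5}

1: p is F, □(q ∧ p) is F. ✗
2: p is T, □(q ∧ p) is F. ✗
3: p is T, □(q ∧ p) is F. ✗
4: p is F, □(q ∧ p) is T. ✗
5: p is T, □(q ∧ p) is T. ✓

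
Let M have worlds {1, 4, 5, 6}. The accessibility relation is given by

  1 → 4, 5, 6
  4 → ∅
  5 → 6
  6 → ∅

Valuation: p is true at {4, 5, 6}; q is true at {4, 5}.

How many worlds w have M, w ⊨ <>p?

2

1: successors {4, 5, 6}; p there: 4:T, 5:T, 6:T. ✓
4: no successors, so <>p fails. ✗
5: successors {6}; p there: 6:T. ✓
6: no successors, so <>p fails. ✗
Satisfying worlds: {1, 5}.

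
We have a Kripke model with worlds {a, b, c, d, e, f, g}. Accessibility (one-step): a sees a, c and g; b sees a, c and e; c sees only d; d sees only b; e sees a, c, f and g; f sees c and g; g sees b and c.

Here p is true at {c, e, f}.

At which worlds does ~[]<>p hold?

a: []<>p is F. ✓
b: []<>p is F. ✓
c: []<>p is F. ✓
d: []<>p is T. ✗
e: []<>p is F. ✓
f: []<>p is F. ✓
g: []<>p is F. ✓

{a, b, c, e, f, g}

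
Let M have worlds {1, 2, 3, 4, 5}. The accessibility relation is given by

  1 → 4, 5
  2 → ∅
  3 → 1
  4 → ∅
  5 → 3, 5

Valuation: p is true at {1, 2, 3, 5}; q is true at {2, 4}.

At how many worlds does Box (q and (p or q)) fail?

3

1: successors {4, 5}; q and (p or q) there: 4:T, 5:F. ✗
2: no successors, so Box (q and (p or q)) holds vacuously. ✓
3: successors {1}; q and (p or q) there: 1:F. ✗
4: no successors, so Box (q and (p or q)) holds vacuously. ✓
5: successors {3, 5}; q and (p or q) there: 3:F, 5:F. ✗
Satisfying worlds: {2, 4}.
So Box (q and (p or q)) fails at the other 3 worlds.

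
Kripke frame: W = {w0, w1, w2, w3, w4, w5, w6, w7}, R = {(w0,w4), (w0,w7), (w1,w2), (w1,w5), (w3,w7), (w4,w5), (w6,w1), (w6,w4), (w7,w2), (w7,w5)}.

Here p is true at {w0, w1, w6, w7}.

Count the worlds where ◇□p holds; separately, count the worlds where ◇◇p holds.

For ◇□p:
w0: successors {w4, w7}; □p there: w4:F, w7:F. ✗
w1: successors {w2, w5}; □p there: w2:T, w5:T. ✓
w2: no successors, so ◇□p fails. ✗
w3: successors {w7}; □p there: w7:F. ✗
w4: successors {w5}; □p there: w5:T. ✓
w5: no successors, so ◇□p fails. ✗
w6: successors {w1, w4}; □p there: w1:F, w4:F. ✗
w7: successors {w2, w5}; □p there: w2:T, w5:T. ✓
— 3 worlds.
For ◇◇p:
w0: successors {w4, w7}; ◇p there: w4:F, w7:F. ✗
w1: successors {w2, w5}; ◇p there: w2:F, w5:F. ✗
w2: no successors, so ◇◇p fails. ✗
w3: successors {w7}; ◇p there: w7:F. ✗
w4: successors {w5}; ◇p there: w5:F. ✗
w5: no successors, so ◇◇p fails. ✗
w6: successors {w1, w4}; ◇p there: w1:F, w4:F. ✗
w7: successors {w2, w5}; ◇p there: w2:F, w5:F. ✗
— 0 worlds.

3 and 0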